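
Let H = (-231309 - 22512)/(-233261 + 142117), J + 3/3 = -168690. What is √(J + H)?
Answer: I*√350332897110838/45572 ≈ 410.72*I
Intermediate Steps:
J = -168691 (J = -1 - 168690 = -168691)
H = 253821/91144 (H = -253821/(-91144) = -253821*(-1/91144) = 253821/91144 ≈ 2.7848)
√(J + H) = √(-168691 + 253821/91144) = √(-15374918683/91144) = I*√350332897110838/45572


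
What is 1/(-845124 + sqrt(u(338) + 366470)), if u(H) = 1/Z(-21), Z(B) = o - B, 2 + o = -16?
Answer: -2535372/2142702626717 - sqrt(3298233)/2142702626717 ≈ -1.1841e-6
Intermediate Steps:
o = -18 (o = -2 - 16 = -18)
Z(B) = -18 - B
u(H) = 1/3 (u(H) = 1/(-18 - 1*(-21)) = 1/(-18 + 21) = 1/3)
1/(-845124 + sqrt(u(338) + 366470)) = 1/(-845124 + sqrt(1/3 + 366470)) = 1/(-845124 + sqrt(1099411/3)) = 1/(-845124 + sqrt(3298233)/3)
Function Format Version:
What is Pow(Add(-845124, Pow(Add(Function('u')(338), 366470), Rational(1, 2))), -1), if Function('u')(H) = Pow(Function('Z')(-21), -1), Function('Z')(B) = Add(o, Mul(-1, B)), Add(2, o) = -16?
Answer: Add(Rational(-2535372, 2142702626717), Mul(Rational(-1, 2142702626717), Pow(3298233, Rational(1, 2)))) ≈ -1.1841e-6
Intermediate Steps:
o = -18 (o = Add(-2, -16) = -18)
Function('Z')(B) = Add(-18, Mul(-1, B))
Function('u')(H) = Rational(1, 3) (Function('u')(H) = Pow(Add(-18, Mul(-1, -21)), -1) = Pow(Add(-18, 21), -1) = Pow(3, -1) = Rational(1, 3))
Pow(Add(-845124, Pow(Add(Function('u')(338), 366470), Rational(1, 2))), -1) = Pow(Add(-845124, Pow(Add(Rational(1, 3), 366470), Rational(1, 2))), -1) = Pow(Add(-845124, Pow(Rational(1099411, 3), Rational(1, 2))), -1) = Pow(Add(-845124, Mul(Rational(1, 3), Pow(3298233, Rational(1, 2)))), -1)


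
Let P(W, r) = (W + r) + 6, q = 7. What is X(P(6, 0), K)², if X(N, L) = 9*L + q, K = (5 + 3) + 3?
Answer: 11236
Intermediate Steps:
P(W, r) = 6 + W + r
K = 11 (K = 8 + 3 = 11)
X(N, L) = 7 + 9*L (X(N, L) = 9*L + 7 = 7 + 9*L)
X(P(6, 0), K)² = (7 + 9*11)² = (7 + 99)² = 106² = 11236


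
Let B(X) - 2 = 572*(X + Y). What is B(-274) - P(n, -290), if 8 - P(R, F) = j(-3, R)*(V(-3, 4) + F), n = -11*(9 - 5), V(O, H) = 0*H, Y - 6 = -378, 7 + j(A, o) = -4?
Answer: -366328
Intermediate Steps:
j(A, o) = -11 (j(A, o) = -7 - 4 = -11)
Y = -372 (Y = 6 - 378 = -372)
V(O, H) = 0
n = -44 (n = -11*4 = -44)
P(R, F) = 8 + 11*F (P(R, F) = 8 - (-11)*(0 + F) = 8 - (-11)*F = 8 + 11*F)
B(X) = -212782 + 572*X (B(X) = 2 + 572*(X - 372) = 2 + 572*(-372 + X) = 2 + (-212784 + 572*X) = -212782 + 572*X)
B(-274) - P(n, -290) = (-212782 + 572*(-274)) - (8 + 11*(-290)) = (-212782 - 156728) - (8 - 3190) = -369510 - 1*(-3182) = -369510 + 3182 = -366328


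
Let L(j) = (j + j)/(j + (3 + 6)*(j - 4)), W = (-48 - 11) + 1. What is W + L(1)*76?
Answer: -830/13 ≈ -63.846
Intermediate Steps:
W = -58 (W = -59 + 1 = -58)
L(j) = 2*j/(-36 + 10*j) (L(j) = (2*j)/(j + 9*(-4 + j)) = (2*j)/(j + (-36 + 9*j)) = (2*j)/(-36 + 10*j) = 2*j/(-36 + 10*j))
W + L(1)*76 = -58 + (1/(-18 + 5*1))*76 = -58 + (1/(-18 + 5))*76 = -58 + (1/(-13))*76 = -58 + (1*(-1/13))*76 = -58 - 1/13*76 = -58 - 76/13 = -830/13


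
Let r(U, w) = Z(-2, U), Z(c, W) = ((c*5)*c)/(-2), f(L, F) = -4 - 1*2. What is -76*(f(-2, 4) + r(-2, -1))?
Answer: 1216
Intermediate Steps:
f(L, F) = -6 (f(L, F) = -4 - 2 = -6)
Z(c, W) = -5*c²/2 (Z(c, W) = ((5*c)*c)*(-½) = (5*c²)*(-½) = -5*c²/2)
r(U, w) = -10 (r(U, w) = -5/2*(-2)² = -5/2*4 = -10)
-76*(f(-2, 4) + r(-2, -1)) = -76*(-6 - 10) = -76*(-16) = 1216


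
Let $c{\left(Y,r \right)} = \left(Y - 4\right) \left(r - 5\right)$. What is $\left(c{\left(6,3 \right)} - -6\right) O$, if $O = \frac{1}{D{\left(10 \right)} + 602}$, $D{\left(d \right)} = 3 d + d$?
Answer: $\frac{1}{321} \approx 0.0031153$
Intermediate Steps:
$c{\left(Y,r \right)} = \left(-5 + r\right) \left(-4 + Y\right)$ ($c{\left(Y,r \right)} = \left(-4 + Y\right) \left(-5 + r\right) = \left(-5 + r\right) \left(-4 + Y\right)$)
$D{\left(d \right)} = 4 d$
$O = \frac{1}{642}$ ($O = \frac{1}{4 \cdot 10 + 602} = \frac{1}{40 + 602} = \frac{1}{642} \approx 0.0015576$)
$\left(c{\left(6,3 \right)} - -6\right) O = \left(\left(20 - 30 - 12 + 6 \cdot 3\right) - -6\right) \frac{1}{642} = \left(\left(20 - 30 - 12 + 18\right) + 6\right) \frac{1}{642} = \left(-4 + 6\right) \frac{1}{642} = 2 \cdot \frac{1}{642} = \frac{1}{321}$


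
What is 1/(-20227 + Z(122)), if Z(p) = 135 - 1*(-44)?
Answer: -1/20048 ≈ -4.9880e-5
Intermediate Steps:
Z(p) = 179 (Z(p) = 135 + 44 = 179)
1/(-20227 + Z(122)) = 1/(-20227 + 179) = 1/(-20048) = -1/20048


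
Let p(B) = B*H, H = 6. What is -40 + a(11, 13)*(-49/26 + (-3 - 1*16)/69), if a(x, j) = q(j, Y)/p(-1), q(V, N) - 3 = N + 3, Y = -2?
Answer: -103765/2691 ≈ -38.560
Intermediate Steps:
q(V, N) = 6 + N (q(V, N) = 3 + (N + 3) = 3 + (3 + N) = 6 + N)
p(B) = 6*B (p(B) = B*6 = 6*B)
a(x, j) = -⅔ (a(x, j) = (6 - 2)/((6*(-1))) = 4/(-6) = 4*(-⅙) = -⅔)
-40 + a(11, 13)*(-49/26 + (-3 - 1*16)/69) = -40 - 2*(-49/26 + (-3 - 1*16)/69)/3 = -40 - 2*(-49*1/26 + (-3 - 16)*(1/69))/3 = -40 - 2*(-49/26 - 19*1/69)/3 = -40 - 2*(-49/26 - 19/69)/3 = -40 - ⅔*(-3875/1794) = -40 + 3875/2691 = -103765/2691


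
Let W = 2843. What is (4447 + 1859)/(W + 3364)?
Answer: 2102/2069 ≈ 1.0159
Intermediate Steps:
(4447 + 1859)/(W + 3364) = (4447 + 1859)/(2843 + 3364) = 6306/6207 = 6306*(1/6207) = 2102/2069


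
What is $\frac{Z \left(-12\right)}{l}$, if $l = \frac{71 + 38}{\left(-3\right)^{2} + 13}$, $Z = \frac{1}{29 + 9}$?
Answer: $- \frac{132}{2071} \approx -0.063737$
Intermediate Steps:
$Z = \frac{1}{38} \approx 0.026316$
$l = \frac{109}{22}$ ($l = \frac{109}{9 + 13} = \frac{109}{22} \approx 4.9545$)
$\frac{Z \left(-12\right)}{l} = \frac{\frac{1}{38} \left(-12\right)}{\frac{109}{22}} = \left(- \frac{6}{19}\right) \frac{22}{109} = - \frac{132}{2071}$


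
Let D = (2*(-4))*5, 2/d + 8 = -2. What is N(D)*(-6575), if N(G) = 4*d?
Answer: 5260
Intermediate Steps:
d = -1/5 (d = 2/(-8 - 2) = 2/(-10) = 2*(-1/10) = -1/5 ≈ -0.20000)
D = -40 (D = -8*5 = -40)
N(G) = -4/5 (N(G) = 4*(-1/5) = -4/5)
N(D)*(-6575) = -4/5*(-6575) = 5260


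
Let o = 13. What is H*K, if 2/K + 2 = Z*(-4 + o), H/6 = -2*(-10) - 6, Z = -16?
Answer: -84/73 ≈ -1.1507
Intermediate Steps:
H = 84 (H = 6*(-2*(-10) - 6) = 6*(20 - 6) = 6*14 = 84)
K = -1/73 (K = 2/(-2 - 16*(-4 + 13)) = 2/(-2 - 16*9) = 2/(-2 - 144) = 2/(-146) = 2*(-1/146) = -1/73 ≈ -0.013699)
H*K = 84*(-1/73) = -84/73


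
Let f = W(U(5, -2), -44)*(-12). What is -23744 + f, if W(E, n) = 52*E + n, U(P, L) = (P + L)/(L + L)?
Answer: -22748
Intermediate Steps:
U(P, L) = (L + P)/(2*L) (U(P, L) = (L + P)/((2*L)) = (L + P)*(1/(2*L)) = (L + P)/(2*L))
W(E, n) = n + 52*E
f = 996 (f = (-44 + 52*((1/2)*(-2 + 5)/(-2)))*(-12) = (-44 + 52*((1/2)*(-1/2)*3))*(-12) = (-44 + 52*(-3/4))*(-12) = (-44 - 39)*(-12) = -83*(-12) = 996)
-23744 + f = -23744 + 996 = -22748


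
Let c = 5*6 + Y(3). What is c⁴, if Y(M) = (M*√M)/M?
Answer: (30 + √3)⁴ ≈ 1.0139e+6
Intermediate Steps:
Y(M) = √M (Y(M) = M^(3/2)/M = √M)
c = 30 + √3 (c = 5*6 + √3 = 30 + √3 ≈ 31.732)
c⁴ = (30 + √3)⁴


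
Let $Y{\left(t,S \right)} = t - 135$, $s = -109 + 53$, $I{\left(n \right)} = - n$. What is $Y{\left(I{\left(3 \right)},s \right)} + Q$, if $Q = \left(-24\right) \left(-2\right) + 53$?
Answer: $-37$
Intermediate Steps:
$s = -56$
$Y{\left(t,S \right)} = -135 + t$
$Q = 101$ ($Q = 48 + 53 = 101$)
$Y{\left(I{\left(3 \right)},s \right)} + Q = \left(-135 - 3\right) + 101 = -138 + 101 = -37$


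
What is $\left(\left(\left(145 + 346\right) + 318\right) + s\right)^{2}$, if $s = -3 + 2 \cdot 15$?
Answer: $698896$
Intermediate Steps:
$s = 27$ ($s = -3 + 30 = 27$)
$\left(\left(\left(145 + 346\right) + 318\right) + s\right)^{2} = \left(\left(\left(145 + 346\right) + 318\right) + 27\right)^{2} = \left(\left(491 + 318\right) + 27\right)^{2} = \left(809 + 27\right)^{2} = 836^{2} = 698896$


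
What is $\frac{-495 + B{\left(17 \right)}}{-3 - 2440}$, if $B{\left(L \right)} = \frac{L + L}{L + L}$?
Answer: $\frac{494}{2443} \approx 0.20221$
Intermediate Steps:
$B{\left(L \right)} = 1$ ($B{\left(L \right)} = \frac{2 L}{2 L} = 2 L \frac{1}{2 L} = 1$)
$\frac{-495 + B{\left(17 \right)}}{-3 - 2440} = \frac{-495 + 1}{-3 - 2440} = - \frac{494}{-2443} = \left(-494\right) \left(- \frac{1}{2443}\right) = \frac{494}{2443}$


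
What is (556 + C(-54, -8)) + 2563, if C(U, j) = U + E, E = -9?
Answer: 3056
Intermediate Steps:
C(U, j) = -9 + U (C(U, j) = U - 9 = -9 + U)
(556 + C(-54, -8)) + 2563 = (556 + (-9 - 54)) + 2563 = (556 - 63) + 2563 = 493 + 2563 = 3056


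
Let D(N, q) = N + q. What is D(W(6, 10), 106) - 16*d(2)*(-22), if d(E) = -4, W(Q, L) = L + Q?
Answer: -1286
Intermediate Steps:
D(W(6, 10), 106) - 16*d(2)*(-22) = ((10 + 6) + 106) - 16*(-4)*(-22) = (16 + 106) + 64*(-22) = 122 - 1408 = -1286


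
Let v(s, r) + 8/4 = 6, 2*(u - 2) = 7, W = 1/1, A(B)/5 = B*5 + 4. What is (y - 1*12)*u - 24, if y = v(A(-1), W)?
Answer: -68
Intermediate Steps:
A(B) = 20 + 25*B (A(B) = 5*(B*5 + 4) = 5*(5*B + 4) = 5*(4 + 5*B) = 20 + 25*B)
W = 1 (W = 1*1 = 1)
u = 11/2 (u = 2 + (1/2)*7 = 2 + 7/2 = 11/2 ≈ 5.5000)
v(s, r) = 4 (v(s, r) = -2 + 6 = 4)
y = 4
(y - 1*12)*u - 24 = (4 - 1*12)*(11/2) - 24 = (4 - 12)*(11/2) - 24 = -8*11/2 - 24 = -44 - 24 = -68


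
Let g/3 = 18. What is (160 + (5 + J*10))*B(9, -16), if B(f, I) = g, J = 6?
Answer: 12150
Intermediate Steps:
g = 54 (g = 3*18 = 54)
B(f, I) = 54
(160 + (5 + J*10))*B(9, -16) = (160 + (5 + 6*10))*54 = (160 + (5 + 60))*54 = (160 + 65)*54 = 225*54 = 12150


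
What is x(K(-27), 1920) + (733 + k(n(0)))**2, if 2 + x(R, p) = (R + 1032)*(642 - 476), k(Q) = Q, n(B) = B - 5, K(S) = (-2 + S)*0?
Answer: 701294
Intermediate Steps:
K(S) = 0
n(B) = -5 + B
x(R, p) = 171310 + 166*R (x(R, p) = -2 + (R + 1032)*(642 - 476) = -2 + (1032 + R)*166 = -2 + (171312 + 166*R) = 171310 + 166*R)
x(K(-27), 1920) + (733 + k(n(0)))**2 = (171310 + 166*0) + (733 + (-5 + 0))**2 = (171310 + 0) + (733 - 5)**2 = 171310 + 728**2 = 171310 + 529984 = 701294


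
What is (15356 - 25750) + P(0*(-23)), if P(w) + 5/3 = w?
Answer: -31187/3 ≈ -10396.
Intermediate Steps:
P(w) = -5/3 + w
(15356 - 25750) + P(0*(-23)) = (15356 - 25750) + (-5/3 + 0*(-23)) = -10394 + (-5/3 + 0) = -10394 - 5/3 = -31187/3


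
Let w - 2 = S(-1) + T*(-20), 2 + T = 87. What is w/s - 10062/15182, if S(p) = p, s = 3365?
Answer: -29826424/25543715 ≈ -1.1677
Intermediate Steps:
T = 85 (T = -2 + 87 = 85)
w = -1699 (w = 2 + (-1 + 85*(-20)) = 2 + (-1 - 1700) = 2 - 1701 = -1699)
w/s - 10062/15182 = -1699/3365 - 10062/15182 = -1699*1/3365 - 10062*1/15182 = -1699/3365 - 5031/7591 = -29826424/25543715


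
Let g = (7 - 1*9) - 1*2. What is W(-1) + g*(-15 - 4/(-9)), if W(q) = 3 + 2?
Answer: 569/9 ≈ 63.222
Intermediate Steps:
W(q) = 5
g = -4 (g = (7 - 9) - 2 = -2 - 2 = -4)
W(-1) + g*(-15 - 4/(-9)) = 5 - 4*(-15 - 4/(-9)) = 5 - 4*(-15 - 4*(-⅑)) = 5 - 4*(-15 + 4/9) = 5 - 4*(-131/9) = 5 + 524/9 = 569/9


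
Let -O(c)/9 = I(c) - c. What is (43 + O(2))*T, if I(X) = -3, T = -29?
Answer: -2552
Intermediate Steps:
O(c) = 27 + 9*c (O(c) = -9*(-3 - c) = 27 + 9*c)
(43 + O(2))*T = (43 + (27 + 9*2))*(-29) = (43 + (27 + 18))*(-29) = (43 + 45)*(-29) = 88*(-29) = -2552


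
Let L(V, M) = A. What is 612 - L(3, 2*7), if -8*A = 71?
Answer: 4967/8 ≈ 620.88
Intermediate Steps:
A = -71/8 (A = -⅛*71 = -71/8 ≈ -8.8750)
L(V, M) = -71/8
612 - L(3, 2*7) = 612 - 1*(-71/8) = 612 + 71/8 = 4967/8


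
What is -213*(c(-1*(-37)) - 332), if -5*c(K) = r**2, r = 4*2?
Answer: 367212/5 ≈ 73442.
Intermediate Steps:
r = 8
c(K) = -64/5 (c(K) = -1/5*8**2 = -1/5*64 = -64/5)
-213*(c(-1*(-37)) - 332) = -213*(-64/5 - 332) = -213*(-1724/5) = 367212/5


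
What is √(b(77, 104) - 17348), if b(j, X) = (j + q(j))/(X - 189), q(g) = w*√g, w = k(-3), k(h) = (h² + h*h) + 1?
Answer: √(-125345845 - 1615*√77)/85 ≈ 131.72*I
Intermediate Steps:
k(h) = 1 + 2*h² (k(h) = (h² + h²) + 1 = 2*h² + 1 = 1 + 2*h²)
w = 19 (w = 1 + 2*(-3)² = 1 + 2*9 = 1 + 18 = 19)
q(g) = 19*√g
b(j, X) = (j + 19*√j)/(-189 + X) (b(j, X) = (j + 19*√j)/(X - 189) = (j + 19*√j)/(-189 + X))
√(b(77, 104) - 17348) = √((77 + 19*√77)/(-189 + 104) - 17348) = √((77 + 19*√77)/(-85) - 17348) = √(-(77 + 19*√77)/85 - 17348) = √((-77/85 - 19*√77/85) - 17348) = √(-1474657/85 - 19*√77/85)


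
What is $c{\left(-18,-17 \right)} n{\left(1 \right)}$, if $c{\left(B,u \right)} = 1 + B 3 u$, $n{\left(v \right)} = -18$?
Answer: $-16542$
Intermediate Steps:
$c{\left(B,u \right)} = 1 + 3 B u$
$c{\left(-18,-17 \right)} n{\left(1 \right)} = \left(1 + 3 \left(-18\right) \left(-17\right)\right) \left(-18\right) = \left(1 + 918\right) \left(-18\right) = 919 \left(-18\right) = -16542$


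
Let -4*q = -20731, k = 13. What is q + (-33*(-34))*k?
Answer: 79075/4 ≈ 19769.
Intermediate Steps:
q = 20731/4 (q = -1/4*(-20731) = 20731/4 ≈ 5182.8)
q + (-33*(-34))*k = 20731/4 - 33*(-34)*13 = 20731/4 + 1122*13 = 20731/4 + 14586 = 79075/4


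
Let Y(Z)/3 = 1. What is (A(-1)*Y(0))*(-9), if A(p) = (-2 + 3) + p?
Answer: 0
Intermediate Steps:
Y(Z) = 3 (Y(Z) = 3*1 = 3)
A(p) = 1 + p
(A(-1)*Y(0))*(-9) = ((1 - 1)*3)*(-9) = (0*3)*(-9) = 0*(-9) = 0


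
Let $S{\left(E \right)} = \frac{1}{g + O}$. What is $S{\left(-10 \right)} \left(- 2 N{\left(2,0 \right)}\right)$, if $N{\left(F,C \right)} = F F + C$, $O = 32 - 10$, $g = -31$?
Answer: $\frac{8}{9} \approx 0.88889$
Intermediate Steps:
$O = 22$
$S{\left(E \right)} = - \frac{1}{9}$ ($S{\left(E \right)} = \frac{1}{-31 + 22} = \frac{1}{-9} = - \frac{1}{9}$)
$N{\left(F,C \right)} = C + F^{2}$ ($N{\left(F,C \right)} = F^{2} + C = C + F^{2}$)
$S{\left(-10 \right)} \left(- 2 N{\left(2,0 \right)}\right) = - \frac{\left(-2\right) \left(0 + 2^{2}\right)}{9} = - \frac{\left(-2\right) \left(0 + 4\right)}{9} = - \frac{\left(-2\right) 4}{9} = \left(- \frac{1}{9}\right) \left(-8\right) = \frac{8}{9}$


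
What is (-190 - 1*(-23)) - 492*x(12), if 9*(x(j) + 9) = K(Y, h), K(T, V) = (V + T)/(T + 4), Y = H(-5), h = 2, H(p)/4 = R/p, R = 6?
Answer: 12209/3 ≈ 4069.7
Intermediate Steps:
H(p) = 24/p (H(p) = 4*(6/p) = 24/p)
Y = -24/5 (Y = 24/(-5) = 24*(-⅕) = -24/5 ≈ -4.8000)
K(T, V) = (T + V)/(4 + T)
x(j) = -155/18 (x(j) = -9 + ((-24/5 + 2)/(4 - 24/5))/9 = -9 + (-14/5/(-⅘))/9 = -9 + (-5/4*(-14/5))/9 = -9 + (⅑)*(7/2) = -9 + 7/18 = -155/18)
(-190 - 1*(-23)) - 492*x(12) = (-190 - 1*(-23)) - 492*(-155/18) = (-190 + 23) + 12710/3 = -167 + 12710/3 = 12209/3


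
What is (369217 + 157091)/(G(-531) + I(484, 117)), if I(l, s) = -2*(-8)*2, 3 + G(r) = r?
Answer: -263154/251 ≈ -1048.4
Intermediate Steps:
G(r) = -3 + r
I(l, s) = 32 (I(l, s) = 16*2 = 32)
(369217 + 157091)/(G(-531) + I(484, 117)) = (369217 + 157091)/((-3 - 531) + 32) = 526308/(-534 + 32) = 526308/(-502) = 526308*(-1/502) = -263154/251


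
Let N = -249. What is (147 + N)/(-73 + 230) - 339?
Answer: -53325/157 ≈ -339.65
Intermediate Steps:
(147 + N)/(-73 + 230) - 339 = (147 - 249)/(-73 + 230) - 339 = -102/157 - 339 = -53325/157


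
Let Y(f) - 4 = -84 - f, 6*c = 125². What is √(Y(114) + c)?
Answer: √86766/6 ≈ 49.093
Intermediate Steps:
c = 15625/6 (c = (⅙)*125² = (⅙)*15625 = 15625/6 ≈ 2604.2)
Y(f) = -80 - f (Y(f) = 4 + (-84 - f) = -80 - f)
√(Y(114) + c) = √((-80 - 1*114) + 15625/6) = √((-80 - 114) + 15625/6) = √(-194 + 15625/6) = √(14461/6) = √86766/6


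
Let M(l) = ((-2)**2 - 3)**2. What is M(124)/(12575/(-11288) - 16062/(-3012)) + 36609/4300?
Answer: 449758178167/51396450900 ≈ 8.7508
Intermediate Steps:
M(l) = 1 (M(l) = (4 - 3)**2 = 1**2 = 1)
M(124)/(12575/(-11288) - 16062/(-3012)) + 36609/4300 = 1/(12575/(-11288) - 16062/(-3012)) + 36609/4300 = 1/(12575*(-1/11288) - 16062*(-1/3012)) + 36609*(1/4300) = 1/(-12575/11288 + 2677/502) + 36609/4300 = 1/(11952663/2833288) + 36609/4300 = 1*(2833288/11952663) + 36609/4300 = 2833288/11952663 + 36609/4300 = 449758178167/51396450900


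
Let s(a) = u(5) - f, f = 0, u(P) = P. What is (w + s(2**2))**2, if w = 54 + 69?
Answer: 16384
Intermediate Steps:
s(a) = 5 (s(a) = 5 - 1*0 = 5 + 0 = 5)
w = 123
(w + s(2**2))**2 = (123 + 5)**2 = 128**2 = 16384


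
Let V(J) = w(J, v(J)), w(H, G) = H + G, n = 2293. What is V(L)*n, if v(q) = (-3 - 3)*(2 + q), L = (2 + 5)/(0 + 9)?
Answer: -327899/9 ≈ -36433.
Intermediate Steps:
L = 7/9 ≈ 0.77778
v(q) = -12 - 6*q (v(q) = -6*(2 + q) = -12 - 6*q)
w(H, G) = G + H
V(J) = -12 - 5*J (V(J) = (-12 - 6*J) + J = -12 - 5*J)
V(L)*n = (-12 - 5*7/9)*2293 = (-12 - 35/9)*2293 = -143/9*2293 = -327899/9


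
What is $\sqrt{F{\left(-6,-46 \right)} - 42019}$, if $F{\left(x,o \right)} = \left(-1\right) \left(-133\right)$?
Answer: $3 i \sqrt{4654} \approx 204.66 i$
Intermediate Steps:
$F{\left(x,o \right)} = 133$
$\sqrt{F{\left(-6,-46 \right)} - 42019} = \sqrt{133 - 42019} = \sqrt{-41886} = 3 i \sqrt{4654}$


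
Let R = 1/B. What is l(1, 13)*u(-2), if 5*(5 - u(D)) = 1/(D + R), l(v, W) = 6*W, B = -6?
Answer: 1986/5 ≈ 397.20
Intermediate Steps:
R = -1/6 (R = 1/(-6) = -1/6 ≈ -0.16667)
u(D) = 5 - 1/(5*(-1/6 + D)) (u(D) = 5 - 1/(5*(D - 1/6)) = 5 - 1/(5*(-1/6 + D)))
l(1, 13)*u(-2) = (6*13)*((-31 + 150*(-2))/(5*(-1 + 6*(-2)))) = 78*((-31 - 300)/(5*(-1 - 12))) = 78*((1/5)*(-331)/(-13)) = 78*((1/5)*(-1/13)*(-331)) = 78*(331/65) = 1986/5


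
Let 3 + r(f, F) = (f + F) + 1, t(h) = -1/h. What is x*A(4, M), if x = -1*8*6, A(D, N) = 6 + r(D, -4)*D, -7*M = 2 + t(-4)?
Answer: 96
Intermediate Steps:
r(f, F) = -2 + F + f (r(f, F) = -3 + ((f + F) + 1) = -3 + ((F + f) + 1) = -3 + (1 + F + f) = -2 + F + f)
M = -9/28 (M = -(2 - 1/(-4))/7 = -(2 - 1*(-1/4))/7 = -(2 + 1/4)/7 = -1/7*9/4 = -9/28 ≈ -0.32143)
A(D, N) = 6 + D*(-6 + D) (A(D, N) = 6 + (-2 - 4 + D)*D = 6 + (-6 + D)*D = 6 + D*(-6 + D))
x = -48 (x = -8*6 = -48)
x*A(4, M) = -48*(6 + 4*(-6 + 4)) = -48*(6 + 4*(-2)) = -48*(6 - 8) = -48*(-2) = 96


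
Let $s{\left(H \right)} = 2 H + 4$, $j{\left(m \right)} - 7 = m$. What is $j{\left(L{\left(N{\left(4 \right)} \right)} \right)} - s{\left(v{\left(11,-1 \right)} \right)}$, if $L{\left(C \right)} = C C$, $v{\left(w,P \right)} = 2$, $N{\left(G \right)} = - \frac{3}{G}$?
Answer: $- \frac{7}{16} \approx -0.4375$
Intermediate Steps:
$L{\left(C \right)} = C^{2}$
$j{\left(m \right)} = 7 + m$
$s{\left(H \right)} = 4 + 2 H$
$j{\left(L{\left(N{\left(4 \right)} \right)} \right)} - s{\left(v{\left(11,-1 \right)} \right)} = \left(7 + \left(- \frac{3}{4}\right)^{2}\right) - \left(4 + 2 \cdot 2\right) = \left(7 + \left(\left(-3\right) \frac{1}{4}\right)^{2}\right) - \left(4 + 4\right) = \left(7 + \left(- \frac{3}{4}\right)^{2}\right) - 8 = \left(7 + \frac{9}{16}\right) - 8 = \frac{121}{16} - 8 = - \frac{7}{16}$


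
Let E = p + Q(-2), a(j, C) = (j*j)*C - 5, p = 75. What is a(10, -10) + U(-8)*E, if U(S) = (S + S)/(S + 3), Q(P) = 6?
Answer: -3729/5 ≈ -745.80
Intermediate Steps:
U(S) = 2*S/(3 + S) (U(S) = (2*S)/(3 + S) = 2*S/(3 + S))
a(j, C) = -5 + C*j**2 (a(j, C) = j**2*C - 5 = C*j**2 - 5 = -5 + C*j**2)
E = 81 (E = 75 + 6 = 81)
a(10, -10) + U(-8)*E = (-5 - 10*10**2) + (2*(-8)/(3 - 8))*81 = (-5 - 10*100) + (2*(-8)/(-5))*81 = (-5 - 1000) + (2*(-8)*(-1/5))*81 = -1005 + (16/5)*81 = -1005 + 1296/5 = -3729/5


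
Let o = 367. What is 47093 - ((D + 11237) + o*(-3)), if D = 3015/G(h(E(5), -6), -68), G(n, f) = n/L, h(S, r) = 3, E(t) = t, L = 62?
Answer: -25353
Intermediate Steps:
G(n, f) = n/62
D = 62310 (D = 3015/(((1/62)*3)) = 3015/(3/62) = 3015*(62/3) = 62310)
47093 - ((D + 11237) + o*(-3)) = 47093 - ((62310 + 11237) + 367*(-3)) = 47093 - (73547 - 1101) = 47093 - 1*72446 = 47093 - 72446 = -25353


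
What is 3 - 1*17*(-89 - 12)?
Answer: 1720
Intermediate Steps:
3 - 1*17*(-89 - 12) = 3 - 17*(-101) = 3 - 1*(-1717) = 3 + 1717 = 1720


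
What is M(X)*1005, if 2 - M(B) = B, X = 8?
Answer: -6030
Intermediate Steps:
M(B) = 2 - B
M(X)*1005 = (2 - 1*8)*1005 = (2 - 8)*1005 = -6*1005 = -6030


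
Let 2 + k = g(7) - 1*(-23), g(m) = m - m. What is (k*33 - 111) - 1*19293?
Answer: -18711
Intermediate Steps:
g(m) = 0
k = 21 (k = -2 + (0 - 1*(-23)) = -2 + (0 + 23) = -2 + 23 = 21)
(k*33 - 111) - 1*19293 = (21*33 - 111) - 1*19293 = (693 - 111) - 19293 = 582 - 19293 = -18711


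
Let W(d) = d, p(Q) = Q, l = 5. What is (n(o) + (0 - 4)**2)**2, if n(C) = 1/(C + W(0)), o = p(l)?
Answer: 6561/25 ≈ 262.44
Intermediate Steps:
o = 5
n(C) = 1/C (n(C) = 1/(C + 0) = 1/C)
(n(o) + (0 - 4)**2)**2 = (1/5 + (0 - 4)**2)**2 = (1/5 + (-4)**2)**2 = (1/5 + 16)**2 = (81/5)**2 = 6561/25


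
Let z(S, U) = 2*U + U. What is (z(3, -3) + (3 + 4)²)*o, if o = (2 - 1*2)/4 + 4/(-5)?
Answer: -32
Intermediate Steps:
z(S, U) = 3*U
o = -⅘ (o = (2 - 2)*(¼) + 4*(-⅕) = 0*(¼) - ⅘ = 0 - ⅘ = -⅘ ≈ -0.80000)
(z(3, -3) + (3 + 4)²)*o = (3*(-3) + (3 + 4)²)*(-⅘) = (-9 + 7²)*(-⅘) = (-9 + 49)*(-⅘) = 40*(-⅘) = -32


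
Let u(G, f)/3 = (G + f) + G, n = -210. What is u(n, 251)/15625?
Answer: -507/15625 ≈ -0.032448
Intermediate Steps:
u(G, f) = 3*f + 6*G (u(G, f) = 3*((G + f) + G) = 3*(f + 2*G) = 3*f + 6*G)
u(n, 251)/15625 = (3*251 + 6*(-210))/15625 = (753 - 1260)*(1/15625) = -507*1/15625 = -507/15625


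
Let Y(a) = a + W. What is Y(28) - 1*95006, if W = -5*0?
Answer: -94978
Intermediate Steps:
W = 0
Y(a) = a (Y(a) = a + 0 = a)
Y(28) - 1*95006 = 28 - 1*95006 = 28 - 95006 = -94978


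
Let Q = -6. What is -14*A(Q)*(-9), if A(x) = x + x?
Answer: -1512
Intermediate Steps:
A(x) = 2*x
-14*A(Q)*(-9) = -28*(-6)*(-9) = -14*(-12)*(-9) = 168*(-9) = -1512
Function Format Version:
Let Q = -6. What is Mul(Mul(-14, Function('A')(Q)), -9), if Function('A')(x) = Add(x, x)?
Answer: -1512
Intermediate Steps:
Function('A')(x) = Mul(2, x)
Mul(Mul(-14, Function('A')(Q)), -9) = Mul(Mul(-14, Mul(2, -6)), -9) = Mul(Mul(-14, -12), -9) = Mul(168, -9) = -1512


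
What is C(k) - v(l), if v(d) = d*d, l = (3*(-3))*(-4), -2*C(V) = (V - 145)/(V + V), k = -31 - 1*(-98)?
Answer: -173625/134 ≈ -1295.7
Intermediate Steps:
k = 67 (k = -31 + 98 = 67)
C(V) = -(-145 + V)/(4*V) (C(V) = -(V - 145)/(2*(V + V)) = -(-145 + V)/(2*(2*V)) = -(-145 + V)*1/(2*V)/2 = -(-145 + V)/(4*V))
l = 36 (l = -9*(-4) = 36)
v(d) = d²
C(k) - v(l) = (¼)*(145 - 1*67)/67 - 1*36² = (¼)*(1/67)*(145 - 67) - 1*1296 = (¼)*(1/67)*78 - 1296 = 39/134 - 1296 = -173625/134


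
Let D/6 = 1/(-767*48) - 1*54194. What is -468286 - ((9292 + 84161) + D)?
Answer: -1451624199/6136 ≈ -2.3658e+5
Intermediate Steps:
D = -1995206305/6136 (D = 6*(1/(-767*48) - 1*54194) = 6*(1/(-36816) - 54194) = 6*(-1/36816 - 54194) = 6*(-1995206305/36816) = -1995206305/6136 ≈ -3.2516e+5)
-468286 - ((9292 + 84161) + D) = -468286 - ((9292 + 84161) - 1995206305/6136) = -468286 - (93453 - 1995206305/6136) = -468286 - 1*(-1421778697/6136) = -468286 + 1421778697/6136 = -1451624199/6136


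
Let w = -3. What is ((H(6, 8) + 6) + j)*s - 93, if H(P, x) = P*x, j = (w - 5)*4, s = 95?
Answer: 1997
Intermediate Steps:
j = -32 (j = (-3 - 5)*4 = -8*4 = -32)
((H(6, 8) + 6) + j)*s - 93 = ((6*8 + 6) - 32)*95 - 93 = ((48 + 6) - 32)*95 - 93 = (54 - 32)*95 - 93 = 22*95 - 93 = 2090 - 93 = 1997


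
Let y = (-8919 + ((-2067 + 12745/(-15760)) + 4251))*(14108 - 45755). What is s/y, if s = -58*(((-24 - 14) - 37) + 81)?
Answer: -365632/223968656681 ≈ -1.6325e-6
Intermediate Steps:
s = -348 (s = -58*((-38 - 37) + 81) = -58*(-75 + 81) = -58*6 = -348)
y = 671905970043/3152 (y = (-8919 + ((-2067 + 12745*(-1/15760)) + 4251))*(-31647) = (-8919 + ((-2067 - 2549/3152) + 4251))*(-31647) = (-8919 + (-6517733/3152 + 4251))*(-31647) = (-8919 + 6881419/3152)*(-31647) = -21231269/3152*(-31647) = 671905970043/3152 ≈ 2.1317e+8)
s/y = -348/671905970043/3152 = -348*3152/671905970043 = -365632/223968656681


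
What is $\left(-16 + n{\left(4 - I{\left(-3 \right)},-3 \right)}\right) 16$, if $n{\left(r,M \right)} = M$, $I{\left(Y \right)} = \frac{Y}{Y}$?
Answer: $-304$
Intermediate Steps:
$I{\left(Y \right)} = 1$
$\left(-16 + n{\left(4 - I{\left(-3 \right)},-3 \right)}\right) 16 = \left(-16 - 3\right) 16 = \left(-19\right) 16 = -304$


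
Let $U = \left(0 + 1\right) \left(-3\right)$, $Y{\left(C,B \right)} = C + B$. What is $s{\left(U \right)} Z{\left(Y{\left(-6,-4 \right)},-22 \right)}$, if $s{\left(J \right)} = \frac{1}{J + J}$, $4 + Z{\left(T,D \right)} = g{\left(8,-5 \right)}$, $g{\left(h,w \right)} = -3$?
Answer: $\frac{7}{6} \approx 1.1667$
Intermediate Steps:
$Y{\left(C,B \right)} = B + C$
$Z{\left(T,D \right)} = -7$ ($Z{\left(T,D \right)} = -4 - 3 = -7$)
$U = -3$ ($U = 1 \left(-3\right) = -3$)
$s{\left(J \right)} = \frac{1}{2 J}$
$s{\left(U \right)} Z{\left(Y{\left(-6,-4 \right)},-22 \right)} = \frac{1}{2 \left(-3\right)} \left(-7\right) = \frac{1}{2} \left(- \frac{1}{3}\right) \left(-7\right) = \left(- \frac{1}{6}\right) \left(-7\right) = \frac{7}{6}$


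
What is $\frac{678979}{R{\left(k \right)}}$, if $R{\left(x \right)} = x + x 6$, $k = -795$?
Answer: $- \frac{96997}{795} \approx -122.01$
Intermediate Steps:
$R{\left(x \right)} = 7 x$ ($R{\left(x \right)} = x + 6 x = 7 x$)
$\frac{678979}{R{\left(k \right)}} = \frac{678979}{7 \left(-795\right)} = \frac{678979}{-5565} = 678979 \left(- \frac{1}{5565}\right) = - \frac{96997}{795}$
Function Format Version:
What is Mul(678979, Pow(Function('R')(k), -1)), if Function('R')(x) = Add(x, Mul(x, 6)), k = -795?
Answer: Rational(-96997, 795) ≈ -122.01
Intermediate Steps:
Function('R')(x) = Mul(7, x) (Function('R')(x) = Add(x, Mul(6, x)) = Mul(7, x))
Mul(678979, Pow(Function('R')(k), -1)) = Mul(678979, Pow(Mul(7, -795), -1)) = Mul(678979, Pow(-5565, -1)) = Mul(678979, Rational(-1, 5565)) = Rational(-96997, 795)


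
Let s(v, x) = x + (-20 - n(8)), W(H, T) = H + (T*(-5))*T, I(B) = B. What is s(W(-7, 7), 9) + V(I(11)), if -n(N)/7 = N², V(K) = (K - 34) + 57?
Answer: 471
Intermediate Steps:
W(H, T) = H - 5*T² (W(H, T) = H + (-5*T)*T = H - 5*T²)
V(K) = 23 + K (V(K) = (-34 + K) + 57 = 23 + K)
n(N) = -7*N²
s(v, x) = 428 + x (s(v, x) = x + (-20 - (-7)*8²) = x + (-20 - (-7)*64) = x + (-20 - 1*(-448)) = x + (-20 + 448) = x + 428 = 428 + x)
s(W(-7, 7), 9) + V(I(11)) = (428 + 9) + (23 + 11) = 437 + 34 = 471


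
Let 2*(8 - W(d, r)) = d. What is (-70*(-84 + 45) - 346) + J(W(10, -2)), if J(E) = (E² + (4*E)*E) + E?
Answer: 2432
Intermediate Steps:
W(d, r) = 8 - d/2
J(E) = E + 5*E² (J(E) = (E² + 4*E²) + E = 5*E² + E = E + 5*E²)
(-70*(-84 + 45) - 346) + J(W(10, -2)) = (-70*(-84 + 45) - 346) + (8 - ½*10)*(1 + 5*(8 - ½*10)) = (-70*(-39) - 346) + (8 - 5)*(1 + 5*(8 - 5)) = (2730 - 346) + 3*(1 + 5*3) = 2384 + 3*(1 + 15) = 2384 + 3*16 = 2384 + 48 = 2432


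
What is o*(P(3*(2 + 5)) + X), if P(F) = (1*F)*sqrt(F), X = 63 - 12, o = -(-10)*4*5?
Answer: 10200 + 4200*sqrt(21) ≈ 29447.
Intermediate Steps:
o = 200 (o = -5*(-8)*5 = 40*5 = 200)
X = 51
P(F) = F**(3/2) (P(F) = F*sqrt(F) = F**(3/2))
o*(P(3*(2 + 5)) + X) = 200*((3*(2 + 5))**(3/2) + 51) = 200*((3*7)**(3/2) + 51) = 200*(21**(3/2) + 51) = 200*(21*sqrt(21) + 51) = 200*(51 + 21*sqrt(21)) = 10200 + 4200*sqrt(21)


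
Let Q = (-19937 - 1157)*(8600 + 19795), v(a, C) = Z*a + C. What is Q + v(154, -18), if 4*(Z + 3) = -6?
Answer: -598964841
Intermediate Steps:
Z = -9/2 (Z = -3 + (¼)*(-6) = -3 - 3/2 = -9/2 ≈ -4.5000)
v(a, C) = C - 9*a/2 (v(a, C) = -9*a/2 + C = C - 9*a/2)
Q = -598964130 (Q = -21094*28395 = -598964130)
Q + v(154, -18) = -598964130 + (-18 - 9/2*154) = -598964130 + (-18 - 693) = -598964130 - 711 = -598964841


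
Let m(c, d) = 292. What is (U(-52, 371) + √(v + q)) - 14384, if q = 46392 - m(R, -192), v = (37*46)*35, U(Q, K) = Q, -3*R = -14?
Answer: -14436 + √105670 ≈ -14111.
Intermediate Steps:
R = 14/3 (R = -⅓*(-14) = 14/3 ≈ 4.6667)
v = 59570 (v = 1702*35 = 59570)
q = 46100 (q = 46392 - 1*292 = 46392 - 292 = 46100)
(U(-52, 371) + √(v + q)) - 14384 = (-52 + √(59570 + 46100)) - 14384 = (-52 + √105670) - 14384 = -14436 + √105670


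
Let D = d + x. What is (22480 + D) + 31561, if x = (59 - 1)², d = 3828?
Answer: 61233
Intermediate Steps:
x = 3364 (x = 58² = 3364)
D = 7192 (D = 3828 + 3364 = 7192)
(22480 + D) + 31561 = (22480 + 7192) + 31561 = 29672 + 31561 = 61233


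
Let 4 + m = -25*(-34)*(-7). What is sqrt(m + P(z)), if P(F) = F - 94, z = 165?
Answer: I*sqrt(5883) ≈ 76.701*I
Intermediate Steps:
P(F) = -94 + F
m = -5954 (m = -4 - 25*(-34)*(-7) = -4 + 850*(-7) = -4 - 5950 = -5954)
sqrt(m + P(z)) = sqrt(-5954 + (-94 + 165)) = sqrt(-5954 + 71) = sqrt(-5883) = I*sqrt(5883)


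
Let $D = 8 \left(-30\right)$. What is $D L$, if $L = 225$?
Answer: $-54000$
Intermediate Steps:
$D = -240$
$D L = \left(-240\right) 225 = -54000$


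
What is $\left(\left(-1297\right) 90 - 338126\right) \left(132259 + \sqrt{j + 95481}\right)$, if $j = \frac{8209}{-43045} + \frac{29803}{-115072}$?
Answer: $-60158799704 - \frac{56857 \sqrt{36603253235033506321870}}{77394910} \approx -6.0299 \cdot 10^{10}$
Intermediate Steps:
$j = - \frac{2227496183}{4953274240}$ ($j = 8209 \left(- \frac{1}{43045}\right) + 29803 \left(- \frac{1}{115072}\right) = - \frac{8209}{43045} - \frac{29803}{115072} = - \frac{2227496183}{4953274240} \approx -0.4497$)
$\left(\left(-1297\right) 90 - 338126\right) \left(132259 + \sqrt{j + 95481}\right) = \left(\left(-1297\right) 90 - 338126\right) \left(132259 + \sqrt{- \frac{2227496183}{4953274240} + 95481}\right) = \left(-116730 - 338126\right) \left(132259 + \sqrt{\frac{472941350213257}{4953274240}}\right) = - 454856 \left(132259 + \frac{\sqrt{36603253235033506321870}}{619159280}\right) = -60158799704 - \frac{56857 \sqrt{36603253235033506321870}}{77394910}$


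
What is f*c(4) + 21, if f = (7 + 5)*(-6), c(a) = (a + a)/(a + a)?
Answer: -51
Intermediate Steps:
c(a) = 1 (c(a) = (2*a)/((2*a)) = (2*a)*(1/(2*a)) = 1)
f = -72 (f = 12*(-6) = -72)
f*c(4) + 21 = -72*1 + 21 = -72 + 21 = -51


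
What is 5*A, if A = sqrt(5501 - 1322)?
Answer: 5*sqrt(4179) ≈ 323.23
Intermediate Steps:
A = sqrt(4179) ≈ 64.645
5*A = 5*sqrt(4179)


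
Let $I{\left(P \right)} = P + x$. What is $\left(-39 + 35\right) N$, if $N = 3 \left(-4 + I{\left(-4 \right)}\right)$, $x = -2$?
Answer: $120$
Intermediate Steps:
$I{\left(P \right)} = -2 + P$ ($I{\left(P \right)} = P - 2 = -2 + P$)
$N = -30$ ($N = 3 \left(-4 - 6\right) = 3 \left(-10\right) = -30$)
$\left(-39 + 35\right) N = \left(-39 + 35\right) \left(-30\right) = \left(-4\right) \left(-30\right) = 120$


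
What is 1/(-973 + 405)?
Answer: -1/568 ≈ -0.0017606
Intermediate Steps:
1/(-973 + 405) = 1/(-568) = -1/568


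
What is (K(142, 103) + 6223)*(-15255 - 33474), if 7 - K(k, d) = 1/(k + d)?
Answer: -74377460421/245 ≈ -3.0358e+8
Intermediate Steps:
K(k, d) = 7 - 1/(d + k) (K(k, d) = 7 - 1/(k + d) = 7 - 1/(d + k))
(K(142, 103) + 6223)*(-15255 - 33474) = ((-1 + 7*103 + 7*142)/(103 + 142) + 6223)*(-15255 - 33474) = ((-1 + 721 + 994)/245 + 6223)*(-48729) = ((1/245)*1714 + 6223)*(-48729) = (1714/245 + 6223)*(-48729) = (1526349/245)*(-48729) = -74377460421/245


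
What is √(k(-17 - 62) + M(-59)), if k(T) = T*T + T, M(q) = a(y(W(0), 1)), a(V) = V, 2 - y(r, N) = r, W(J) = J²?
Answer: 2*√1541 ≈ 78.511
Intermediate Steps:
y(r, N) = 2 - r
M(q) = 2 (M(q) = 2 - 1*0² = 2 - 1*0 = 2 + 0 = 2)
k(T) = T + T² (k(T) = T² + T = T + T²)
√(k(-17 - 62) + M(-59)) = √((-17 - 62)*(1 + (-17 - 62)) + 2) = √(-79*(1 - 79) + 2) = √(-79*(-78) + 2) = √(6162 + 2) = √6164 = 2*√1541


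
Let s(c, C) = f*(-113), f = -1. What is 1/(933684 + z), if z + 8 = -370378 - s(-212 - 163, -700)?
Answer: 1/563185 ≈ 1.7756e-6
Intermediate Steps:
s(c, C) = 113 (s(c, C) = -1*(-113) = 113)
z = -370499 (z = -8 + (-370378 - 1*113) = -8 + (-370378 - 113) = -8 - 370491 = -370499)
1/(933684 + z) = 1/(933684 - 370499) = 1/563185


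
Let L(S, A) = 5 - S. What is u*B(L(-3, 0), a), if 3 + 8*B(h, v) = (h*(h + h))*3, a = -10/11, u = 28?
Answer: 2667/2 ≈ 1333.5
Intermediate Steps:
a = -10/11 (a = -10*1/11 = -10/11 ≈ -0.90909)
B(h, v) = -3/8 + 3*h²/4 (B(h, v) = -3/8 + ((h*(h + h))*3)/8 = -3/8 + ((h*(2*h))*3)/8 = -3/8 + ((2*h²)*3)/8 = -3/8 + (6*h²)/8 = -3/8 + 3*h²/4)
u*B(L(-3, 0), a) = 28*(-3/8 + 3*(5 - 1*(-3))²/4) = 28*(-3/8 + 3*(5 + 3)²/4) = 28*(-3/8 + (¾)*8²) = 28*(-3/8 + (¾)*64) = 28*(-3/8 + 48) = 28*(381/8) = 2667/2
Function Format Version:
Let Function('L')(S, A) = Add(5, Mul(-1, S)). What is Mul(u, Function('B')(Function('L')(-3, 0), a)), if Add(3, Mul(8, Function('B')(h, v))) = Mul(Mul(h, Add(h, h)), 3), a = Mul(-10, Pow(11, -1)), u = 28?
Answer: Rational(2667, 2) ≈ 1333.5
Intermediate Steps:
a = Rational(-10, 11) (a = Mul(-10, Rational(1, 11)) = Rational(-10, 11) ≈ -0.90909)
Function('B')(h, v) = Add(Rational(-3, 8), Mul(Rational(3, 4), Pow(h, 2))) (Function('B')(h, v) = Add(Rational(-3, 8), Mul(Rational(1, 8), Mul(Mul(h, Add(h, h)), 3))) = Add(Rational(-3, 8), Mul(Rational(1, 8), Mul(Mul(h, Mul(2, h)), 3))) = Add(Rational(-3, 8), Mul(Rational(1, 8), Mul(Mul(2, Pow(h, 2)), 3))) = Add(Rational(-3, 8), Mul(Rational(1, 8), Mul(6, Pow(h, 2)))) = Add(Rational(-3, 8), Mul(Rational(3, 4), Pow(h, 2))))
Mul(u, Function('B')(Function('L')(-3, 0), a)) = Mul(28, Add(Rational(-3, 8), Mul(Rational(3, 4), Pow(Add(5, Mul(-1, -3)), 2)))) = Mul(28, Add(Rational(-3, 8), Mul(Rational(3, 4), Pow(Add(5, 3), 2)))) = Mul(28, Add(Rational(-3, 8), Mul(Rational(3, 4), Pow(8, 2)))) = Mul(28, Add(Rational(-3, 8), Mul(Rational(3, 4), 64))) = Mul(28, Add(Rational(-3, 8), 48)) = Mul(28, Rational(381, 8)) = Rational(2667, 2)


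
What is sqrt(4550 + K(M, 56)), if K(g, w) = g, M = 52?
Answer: sqrt(4602) ≈ 67.838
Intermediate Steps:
sqrt(4550 + K(M, 56)) = sqrt(4550 + 52) = sqrt(4602)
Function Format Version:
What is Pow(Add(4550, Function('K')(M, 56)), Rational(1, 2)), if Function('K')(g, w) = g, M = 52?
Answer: Pow(4602, Rational(1, 2)) ≈ 67.838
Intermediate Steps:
Pow(Add(4550, Function('K')(M, 56)), Rational(1, 2)) = Pow(Add(4550, 52), Rational(1, 2)) = Pow(4602, Rational(1, 2))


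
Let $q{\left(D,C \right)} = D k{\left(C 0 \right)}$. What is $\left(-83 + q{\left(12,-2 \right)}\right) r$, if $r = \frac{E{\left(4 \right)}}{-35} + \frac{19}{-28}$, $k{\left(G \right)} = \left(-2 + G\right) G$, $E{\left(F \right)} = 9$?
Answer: $\frac{10873}{140} \approx 77.664$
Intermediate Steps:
$k{\left(G \right)} = G \left(-2 + G\right)$
$r = - \frac{131}{140}$ ($r = \frac{9}{-35} + \frac{19}{-28} = 9 \left(- \frac{1}{35}\right) + 19 \left(- \frac{1}{28}\right) = - \frac{9}{35} - \frac{19}{28} = - \frac{131}{140} \approx -0.93571$)
$q{\left(D,C \right)} = 0$ ($q{\left(D,C \right)} = D C 0 \left(-2 + C 0\right) = D 0 \left(-2 + 0\right) = D 0 \left(-2\right) = D 0 = 0$)
$\left(-83 + q{\left(12,-2 \right)}\right) r = \left(-83 + 0\right) \left(- \frac{131}{140}\right) = \left(-83\right) \left(- \frac{131}{140}\right) = \frac{10873}{140}$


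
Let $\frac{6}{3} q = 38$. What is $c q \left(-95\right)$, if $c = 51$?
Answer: $-92055$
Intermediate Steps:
$q = 19$ ($q = \frac{1}{2} \cdot 38 = 19$)
$c q \left(-95\right) = 51 \cdot 19 \left(-95\right) = 969 \left(-95\right) = -92055$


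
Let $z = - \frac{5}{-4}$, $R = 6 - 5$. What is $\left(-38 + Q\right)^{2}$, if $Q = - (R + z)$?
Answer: $\frac{25921}{16} \approx 1620.1$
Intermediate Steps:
$R = 1$ ($R = 6 - 5 = 1$)
$z = \frac{5}{4}$ ($z = \left(-5\right) \left(- \frac{1}{4}\right) = \frac{5}{4} \approx 1.25$)
$Q = - \frac{9}{4}$ ($Q = - (1 + \frac{5}{4}) = \left(-1\right) \frac{9}{4} = - \frac{9}{4} \approx -2.25$)
$\left(-38 + Q\right)^{2} = \left(-38 - \frac{9}{4}\right)^{2} = \left(- \frac{161}{4}\right)^{2} = \frac{25921}{16}$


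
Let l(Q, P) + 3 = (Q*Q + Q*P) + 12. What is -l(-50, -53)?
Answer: -5159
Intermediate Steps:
l(Q, P) = 9 + Q**2 + P*Q (l(Q, P) = -3 + ((Q*Q + Q*P) + 12) = -3 + ((Q**2 + P*Q) + 12) = -3 + (12 + Q**2 + P*Q) = 9 + Q**2 + P*Q)
-l(-50, -53) = -(9 + (-50)**2 - 53*(-50)) = -(9 + 2500 + 2650) = -1*5159 = -5159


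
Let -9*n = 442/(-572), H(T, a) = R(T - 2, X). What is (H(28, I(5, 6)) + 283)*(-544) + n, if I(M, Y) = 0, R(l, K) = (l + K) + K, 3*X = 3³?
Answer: -35221807/198 ≈ -1.7789e+5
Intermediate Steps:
X = 9 (X = (⅓)*3³ = (⅓)*27 = 9)
R(l, K) = l + 2*K (R(l, K) = (K + l) + K = l + 2*K)
H(T, a) = 16 + T (H(T, a) = (T - 2) + 2*9 = (-2 + T) + 18 = 16 + T)
n = 17/198 (n = -442/(9*(-572)) = -442*(-1)/(9*572) = -⅑*(-17/22) = 17/198 ≈ 0.085859)
(H(28, I(5, 6)) + 283)*(-544) + n = ((16 + 28) + 283)*(-544) + 17/198 = (44 + 283)*(-544) + 17/198 = 327*(-544) + 17/198 = -177888 + 17/198 = -35221807/198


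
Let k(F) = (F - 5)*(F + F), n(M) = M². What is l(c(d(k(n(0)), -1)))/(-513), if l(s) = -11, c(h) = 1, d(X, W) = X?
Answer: 11/513 ≈ 0.021443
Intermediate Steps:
k(F) = 2*F*(-5 + F) (k(F) = (-5 + F)*(2*F) = 2*F*(-5 + F))
l(c(d(k(n(0)), -1)))/(-513) = -11/(-513) = -11*(-1/513) = 11/513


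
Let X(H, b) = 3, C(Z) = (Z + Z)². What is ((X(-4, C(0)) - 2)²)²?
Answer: 1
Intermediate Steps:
C(Z) = 4*Z² (C(Z) = (2*Z)² = 4*Z²)
((X(-4, C(0)) - 2)²)² = ((3 - 2)²)² = (1²)² = 1² = 1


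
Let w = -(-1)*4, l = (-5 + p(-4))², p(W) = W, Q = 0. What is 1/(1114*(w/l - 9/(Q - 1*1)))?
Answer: 81/816562 ≈ 9.9196e-5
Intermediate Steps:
l = 81 (l = (-5 - 4)² = (-9)² = 81)
w = 4 (w = -1*(-4) = 4)
1/(1114*(w/l - 9/(Q - 1*1))) = 1/(1114*(4/81 - 9/(0 - 1*1))) = 1/(1114*(4*(1/81) - 9/(0 - 1))) = 1/(1114*(4/81 - 9/(-1))) = 1/(1114*(4/81 - 9*(-1))) = 1/(1114*(4/81 + 9)) = 1/(1114*(733/81)) = 1/(816562/81) = 81/816562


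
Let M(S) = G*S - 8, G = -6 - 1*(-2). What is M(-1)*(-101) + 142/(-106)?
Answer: 21341/53 ≈ 402.66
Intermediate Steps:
G = -4 (G = -6 + 2 = -4)
M(S) = -8 - 4*S (M(S) = -4*S - 8 = -8 - 4*S)
M(-1)*(-101) + 142/(-106) = (-8 - 4*(-1))*(-101) + 142/(-106) = (-8 + 4)*(-101) + 142*(-1/106) = -4*(-101) - 71/53 = 404 - 71/53 = 21341/53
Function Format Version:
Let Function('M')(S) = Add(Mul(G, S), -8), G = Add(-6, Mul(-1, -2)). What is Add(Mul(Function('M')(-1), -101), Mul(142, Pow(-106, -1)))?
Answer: Rational(21341, 53) ≈ 402.66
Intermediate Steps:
G = -4 (G = Add(-6, 2) = -4)
Function('M')(S) = Add(-8, Mul(-4, S)) (Function('M')(S) = Add(Mul(-4, S), -8) = Add(-8, Mul(-4, S)))
Add(Mul(Function('M')(-1), -101), Mul(142, Pow(-106, -1))) = Add(Mul(Add(-8, Mul(-4, -1)), -101), Mul(142, Pow(-106, -1))) = Add(Mul(Add(-8, 4), -101), Mul(142, Rational(-1, 106))) = Add(Mul(-4, -101), Rational(-71, 53)) = Add(404, Rational(-71, 53)) = Rational(21341, 53)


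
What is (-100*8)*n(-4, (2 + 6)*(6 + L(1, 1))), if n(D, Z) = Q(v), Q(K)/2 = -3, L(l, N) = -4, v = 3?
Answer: 4800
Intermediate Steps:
Q(K) = -6 (Q(K) = 2*(-3) = -6)
n(D, Z) = -6
(-100*8)*n(-4, (2 + 6)*(6 + L(1, 1))) = -100*8*(-6) = -800*(-6) = 4800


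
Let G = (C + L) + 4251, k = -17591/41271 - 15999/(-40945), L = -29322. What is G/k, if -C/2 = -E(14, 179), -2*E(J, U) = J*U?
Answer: 4236431625165/5451706 ≈ 7.7708e+5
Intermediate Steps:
E(J, U) = -J*U/2
C = -2506 (C = -(-2)*(-½*14*179) = -(-2)*(-1253) = -2*1253 = -2506)
k = -59968766/1689841095 (k = -17591*1/41271 - 15999*(-1/40945) = -17591/41271 + 15999/40945 = -59968766/1689841095 ≈ -0.035488)
G = -27577 (G = (-2506 - 29322) + 4251 = -31828 + 4251 = -27577)
G/k = -27577/(-59968766/1689841095) = -27577*(-1689841095/59968766) = 4236431625165/5451706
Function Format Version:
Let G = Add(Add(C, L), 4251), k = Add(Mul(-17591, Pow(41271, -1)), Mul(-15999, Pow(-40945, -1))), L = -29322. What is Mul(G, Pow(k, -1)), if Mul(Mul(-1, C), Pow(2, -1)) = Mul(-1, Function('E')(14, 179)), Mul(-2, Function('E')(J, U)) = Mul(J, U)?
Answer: Rational(4236431625165, 5451706) ≈ 7.7708e+5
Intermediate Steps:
Function('E')(J, U) = Mul(Rational(-1, 2), J, U) (Function('E')(J, U) = Mul(Rational(-1, 2), Mul(J, U)) = Mul(Rational(-1, 2), J, U))
C = -2506 (C = Mul(-2, Mul(-1, Mul(Rational(-1, 2), 14, 179))) = Mul(-2, Mul(-1, -1253)) = Mul(-2, 1253) = -2506)
k = Rational(-59968766, 1689841095) (k = Add(Mul(-17591, Rational(1, 41271)), Mul(-15999, Rational(-1, 40945))) = Add(Rational(-17591, 41271), Rational(15999, 40945)) = Rational(-59968766, 1689841095) ≈ -0.035488)
G = -27577 (G = Add(Add(-2506, -29322), 4251) = Add(-31828, 4251) = -27577)
Mul(G, Pow(k, -1)) = Mul(-27577, Pow(Rational(-59968766, 1689841095), -1)) = Mul(-27577, Rational(-1689841095, 59968766)) = Rational(4236431625165, 5451706)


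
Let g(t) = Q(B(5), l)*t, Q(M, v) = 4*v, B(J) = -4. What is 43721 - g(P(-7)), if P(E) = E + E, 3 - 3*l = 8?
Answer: 130883/3 ≈ 43628.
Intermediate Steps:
l = -5/3 (l = 1 - ⅓*8 = 1 - 8/3 = -5/3 ≈ -1.6667)
P(E) = 2*E
g(t) = -20*t/3 (g(t) = (4*(-5/3))*t = -20*t/3)
43721 - g(P(-7)) = 43721 - (-20)*2*(-7)/3 = 43721 - (-20)*(-14)/3 = 43721 - 1*280/3 = 43721 - 280/3 = 130883/3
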